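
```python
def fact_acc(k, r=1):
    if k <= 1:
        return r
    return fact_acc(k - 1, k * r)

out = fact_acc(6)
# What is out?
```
Call trace:
fact_acc(k=6, r=1)
  fact_acc(k=5, r=6)
    fact_acc(k=4, r=30)
      fact_acc(k=3, r=120)
        fact_acc(k=2, r=360)
          fact_acc(k=1, r=720)
          -> return 720
        -> return 720
      -> return 720
    -> return 720
  -> return 720
-> return 720

Final answer: 720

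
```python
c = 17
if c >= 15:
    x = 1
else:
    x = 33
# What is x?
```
Trace:
  c=17
  c=17, x=1

Final answer: 1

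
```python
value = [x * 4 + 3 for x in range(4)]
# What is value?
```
Trace:
  x=0
  x=1
  x=2
  x=3
  value=[3, 7, 11, 15]

Final answer: [3, 7, 11, 15]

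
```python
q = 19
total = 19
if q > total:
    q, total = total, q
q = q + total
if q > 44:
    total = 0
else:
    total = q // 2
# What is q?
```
Trace:
  q=19
  q=19, total=19
  q=19, total=19
  q=38, total=19
  q=38, total=19

Final answer: 38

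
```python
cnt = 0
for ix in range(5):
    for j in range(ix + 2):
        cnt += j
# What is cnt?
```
Trace:
  cnt=0
  cnt=0, ix=0, j=0
  cnt=1, ix=0, j=1
  cnt=1, ix=1, j=0
  cnt=2, ix=1, j=1
  cnt=4, ix=1, j=2
  cnt=4, ix=2, j=0
  cnt=5, ix=2, j=1
  cnt=7, ix=2, j=2
  cnt=10, ix=2, j=3
  cnt=10, ix=3, j=0
  cnt=11, ix=3, j=1
  cnt=13, ix=3, j=2
  cnt=16, ix=3, j=3
  cnt=20, ix=3, j=4
  cnt=20, ix=4, j=0
  cnt=21, ix=4, j=1
  cnt=23, ix=4, j=2
  cnt=26, ix=4, j=3
  cnt=30, ix=4, j=4
  cnt=35, ix=4, j=5

Final answer: 35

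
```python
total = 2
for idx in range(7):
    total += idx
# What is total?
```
Trace:
  total=2
  total=2, idx=0
  total=3, idx=1
  total=5, idx=2
  total=8, idx=3
  total=12, idx=4
  total=17, idx=5
  total=23, idx=6

Final answer: 23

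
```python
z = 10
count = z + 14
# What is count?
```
Trace:
  z=10
  z=10, count=24

Final answer: 24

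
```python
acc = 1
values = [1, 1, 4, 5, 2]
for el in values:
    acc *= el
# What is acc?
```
Trace:
  acc=1
  acc=1, el=1
  acc=1, el=1
  acc=4, el=4
  acc=20, el=5
  acc=40, el=2

Final answer: 40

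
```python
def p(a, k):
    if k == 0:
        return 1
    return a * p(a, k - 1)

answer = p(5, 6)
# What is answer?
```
Call trace:
p(a=5, k=6)
  p(a=5, k=5)
    p(a=5, k=4)
      p(a=5, k=3)
        p(a=5, k=2)
          p(a=5, k=1)
            p(a=5, k=0)
            -> return 1
          -> return 5
        -> return 25
      -> return 125
    -> return 625
  -> return 3125
-> return 15625

Final answer: 15625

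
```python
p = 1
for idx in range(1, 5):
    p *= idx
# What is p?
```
Trace:
  p=1
  p=1, idx=1
  p=2, idx=2
  p=6, idx=3
  p=24, idx=4

Final answer: 24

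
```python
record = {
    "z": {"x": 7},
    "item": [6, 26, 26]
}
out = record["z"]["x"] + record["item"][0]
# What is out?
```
Trace:
  record={'z': {'x': 7}, 'item': [6, 26, 26]}
  record={'z': {'x': 7}, 'item': [6, 26, 26]}, out=13

Final answer: 13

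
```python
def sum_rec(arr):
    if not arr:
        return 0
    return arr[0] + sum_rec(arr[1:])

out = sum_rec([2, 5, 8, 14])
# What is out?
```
Call trace:
sum_rec(arr=[2, 5, 8, 14])
  sum_rec(arr=[5, 8, 14])
    sum_rec(arr=[8, 14])
      sum_rec(arr=[14])
        sum_rec(arr=[])
        -> return 0
      -> return 14
    -> return 22
  -> return 27
-> return 29

Final answer: 29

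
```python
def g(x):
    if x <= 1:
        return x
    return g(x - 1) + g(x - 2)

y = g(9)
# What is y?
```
Call trace (a repeated sub-call is expanded the first time; later identical calls just restate its return value):
g(x=9)
  g(x=8)
    g(x=7)
      g(x=6)
        g(x=5)
          g(x=4)
            g(x=3)
              g(x=2)
                g(x=1)
                -> return 1
                g(x=0)
                -> return 0
              -> return 1
              g(x=1)
              -> return 1
            -> return 2
            g(x=2) -> return 1  (same call as traced above)
          -> return 3
          g(x=3) -> return 2  (same call as traced above)
        -> return 5
        g(x=4) -> return 3  (same call as traced above)
      -> return 8
      g(x=5) -> return 5  (same call as traced above)
    -> return 13
    g(x=6) -> return 8  (same call as traced above)
  -> return 21
  g(x=7) -> return 13  (same call as traced above)
-> return 34

Final answer: 34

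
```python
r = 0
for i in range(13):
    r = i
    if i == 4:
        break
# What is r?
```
Trace:
  r=0
  r=0, i=0
  r=1, i=1
  r=2, i=2
  r=3, i=3
  r=4, i=4

Final answer: 4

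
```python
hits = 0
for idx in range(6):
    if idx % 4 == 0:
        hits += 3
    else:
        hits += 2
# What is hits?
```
Trace:
  hits=0
  hits=3, idx=0
  hits=5, idx=1
  hits=7, idx=2
  hits=9, idx=3
  hits=12, idx=4
  hits=14, idx=5

Final answer: 14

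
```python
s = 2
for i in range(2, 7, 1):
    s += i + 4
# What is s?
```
Trace:
  s=2
  s=8, i=2
  s=15, i=3
  s=23, i=4
  s=32, i=5
  s=42, i=6

Final answer: 42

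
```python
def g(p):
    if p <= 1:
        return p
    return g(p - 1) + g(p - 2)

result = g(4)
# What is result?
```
Call trace (a repeated sub-call is expanded the first time; later identical calls just restate its return value):
g(p=4)
  g(p=3)
    g(p=2)
      g(p=1)
      -> return 1
      g(p=0)
      -> return 0
    -> return 1
    g(p=1)
    -> return 1
  -> return 2
  g(p=2) -> return 1  (same call as traced above)
-> return 3

Final answer: 3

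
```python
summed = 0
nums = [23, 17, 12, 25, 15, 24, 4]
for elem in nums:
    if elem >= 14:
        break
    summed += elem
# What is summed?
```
Trace:
  summed=0
  summed=0, elem=23

Final answer: 0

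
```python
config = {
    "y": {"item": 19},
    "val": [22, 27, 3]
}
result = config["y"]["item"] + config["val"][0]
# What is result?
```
Trace:
  config={'y': {'item': 19}, 'val': [22, 27, 3]}
  config={'y': {'item': 19}, 'val': [22, 27, 3]}, result=41

Final answer: 41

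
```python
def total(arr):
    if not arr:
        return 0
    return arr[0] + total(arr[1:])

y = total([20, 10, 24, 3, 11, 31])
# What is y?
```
Call trace:
total(arr=[20, 10, 24, 3, 11, 31])
  total(arr=[10, 24, 3, 11, 31])
    total(arr=[24, 3, 11, 31])
      total(arr=[3, 11, 31])
        total(arr=[11, 31])
          total(arr=[31])
            total(arr=[])
            -> return 0
          -> return 31
        -> return 42
      -> return 45
    -> return 69
  -> return 79
-> return 99

Final answer: 99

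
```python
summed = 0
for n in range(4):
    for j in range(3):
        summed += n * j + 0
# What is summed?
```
Trace:
  summed=0
  summed=0, n=0, j=0
  summed=0, n=0, j=1
  summed=0, n=0, j=2
  summed=0, n=1, j=0
  summed=1, n=1, j=1
  summed=3, n=1, j=2
  summed=3, n=2, j=0
  summed=5, n=2, j=1
  summed=9, n=2, j=2
  summed=9, n=3, j=0
  summed=12, n=3, j=1
  summed=18, n=3, j=2

Final answer: 18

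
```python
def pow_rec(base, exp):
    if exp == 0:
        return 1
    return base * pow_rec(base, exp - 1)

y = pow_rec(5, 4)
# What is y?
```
Call trace:
pow_rec(base=5, exp=4)
  pow_rec(base=5, exp=3)
    pow_rec(base=5, exp=2)
      pow_rec(base=5, exp=1)
        pow_rec(base=5, exp=0)
        -> return 1
      -> return 5
    -> return 25
  -> return 125
-> return 625

Final answer: 625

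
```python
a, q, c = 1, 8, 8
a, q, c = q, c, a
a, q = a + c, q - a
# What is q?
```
Trace:
  a=1, q=8, c=8
  a=8, q=8, c=1
  a=9, q=0, c=1

Final answer: 0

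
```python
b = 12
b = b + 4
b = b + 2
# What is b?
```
Trace:
  b=12
  b=16
  b=18

Final answer: 18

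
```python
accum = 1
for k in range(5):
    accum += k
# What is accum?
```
Trace:
  accum=1
  accum=1, k=0
  accum=2, k=1
  accum=4, k=2
  accum=7, k=3
  accum=11, k=4

Final answer: 11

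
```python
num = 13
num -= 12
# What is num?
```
Trace:
  num=13
  num=1

Final answer: 1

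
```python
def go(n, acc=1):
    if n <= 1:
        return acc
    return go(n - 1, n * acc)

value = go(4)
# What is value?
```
Call trace:
go(n=4, acc=1)
  go(n=3, acc=4)
    go(n=2, acc=12)
      go(n=1, acc=24)
      -> return 24
    -> return 24
  -> return 24
-> return 24

Final answer: 24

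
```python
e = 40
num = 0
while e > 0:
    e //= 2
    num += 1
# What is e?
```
Trace:
  e=40
  e=40, num=0
  e=20, num=1
  e=10, num=2
  e=5, num=3
  e=2, num=4
  e=1, num=5
  e=0, num=6

Final answer: 0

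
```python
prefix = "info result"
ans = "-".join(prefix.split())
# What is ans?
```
Trace:
  prefix='info result'
  prefix='info result', ans='info-result'

Final answer: 'info-result'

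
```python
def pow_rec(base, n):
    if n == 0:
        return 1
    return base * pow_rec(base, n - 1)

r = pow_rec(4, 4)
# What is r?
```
Call trace:
pow_rec(base=4, n=4)
  pow_rec(base=4, n=3)
    pow_rec(base=4, n=2)
      pow_rec(base=4, n=1)
        pow_rec(base=4, n=0)
        -> return 1
      -> return 4
    -> return 16
  -> return 64
-> return 256

Final answer: 256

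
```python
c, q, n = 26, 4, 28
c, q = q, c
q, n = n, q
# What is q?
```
Trace:
  c=26, q=4, n=28
  c=4, q=26, n=28
  c=4, q=28, n=26

Final answer: 28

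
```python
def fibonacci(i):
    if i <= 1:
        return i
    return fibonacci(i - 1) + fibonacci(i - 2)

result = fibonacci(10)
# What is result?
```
Call trace (a repeated sub-call is expanded the first time; later identical calls just restate its return value):
fibonacci(i=10)
  fibonacci(i=9)
    fibonacci(i=8)
      fibonacci(i=7)
        fibonacci(i=6)
          fibonacci(i=5)
            fibonacci(i=4)
              fibonacci(i=3)
                fibonacci(i=2)
                  fibonacci(i=1)
                  -> return 1
                  fibonacci(i=0)
                  -> return 0
                -> return 1
                fibonacci(i=1)
                -> return 1
              -> return 2
              fibonacci(i=2) -> return 1  (same call as traced above)
            -> return 3
            fibonacci(i=3) -> return 2  (same call as traced above)
          -> return 5
          fibonacci(i=4) -> return 3  (same call as traced above)
        -> return 8
        fibonacci(i=5) -> return 5  (same call as traced above)
      -> return 13
      fibonacci(i=6) -> return 8  (same call as traced above)
    -> return 21
    fibonacci(i=7) -> return 13  (same call as traced above)
  -> return 34
  fibonacci(i=8) -> return 21  (same call as traced above)
-> return 55

Final answer: 55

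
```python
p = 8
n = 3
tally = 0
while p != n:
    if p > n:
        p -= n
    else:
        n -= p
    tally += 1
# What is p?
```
Trace:
  p=8
  p=8, n=3
  p=8, n=3, tally=0
  p=5, n=3, tally=1
  p=2, n=3, tally=2
  p=2, n=1, tally=3
  p=1, n=1, tally=4

Final answer: 1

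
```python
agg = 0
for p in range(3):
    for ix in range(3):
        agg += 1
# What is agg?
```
Trace:
  agg=0
  agg=1, p=0, ix=0
  agg=2, p=0, ix=1
  agg=3, p=0, ix=2
  agg=4, p=1, ix=0
  agg=5, p=1, ix=1
  agg=6, p=1, ix=2
  agg=7, p=2, ix=0
  agg=8, p=2, ix=1
  agg=9, p=2, ix=2

Final answer: 9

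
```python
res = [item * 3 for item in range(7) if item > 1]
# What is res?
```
Trace:
  item=0
  item=1
  item=2
  item=3
  item=4
  item=5
  item=6
  res=[6, 9, 12, 15, 18]

Final answer: [6, 9, 12, 15, 18]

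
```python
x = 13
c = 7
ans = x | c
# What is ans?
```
Trace:
  x=13
  x=13, c=7
  x=13, c=7, ans=15

Final answer: 15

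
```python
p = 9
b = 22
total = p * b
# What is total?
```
Trace:
  p=9
  p=9, b=22
  p=9, b=22, total=198

Final answer: 198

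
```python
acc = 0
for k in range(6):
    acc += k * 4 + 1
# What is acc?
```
Trace:
  acc=0
  acc=1, k=0
  acc=6, k=1
  acc=15, k=2
  acc=28, k=3
  acc=45, k=4
  acc=66, k=5

Final answer: 66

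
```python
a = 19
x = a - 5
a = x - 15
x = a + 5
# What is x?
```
Trace:
  a=19
  a=19, x=14
  a=-1, x=14
  a=-1, x=4

Final answer: 4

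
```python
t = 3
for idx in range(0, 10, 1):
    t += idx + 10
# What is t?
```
Trace:
  t=3
  t=13, idx=0
  t=24, idx=1
  t=36, idx=2
  t=49, idx=3
  t=63, idx=4
  t=78, idx=5
  t=94, idx=6
  t=111, idx=7
  t=129, idx=8
  t=148, idx=9

Final answer: 148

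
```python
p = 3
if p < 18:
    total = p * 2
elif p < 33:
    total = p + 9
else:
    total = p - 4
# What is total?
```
Trace:
  p=3
  p=3, total=6

Final answer: 6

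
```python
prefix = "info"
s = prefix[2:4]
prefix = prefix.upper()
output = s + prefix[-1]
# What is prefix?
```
Trace:
  prefix='info'
  prefix='info', s='fo'
  prefix='INFO', s='fo'
  prefix='INFO', s='fo', output='foO'

Final answer: 'INFO'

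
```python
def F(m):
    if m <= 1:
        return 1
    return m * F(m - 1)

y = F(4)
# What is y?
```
Call trace:
F(m=4)
  F(m=3)
    F(m=2)
      F(m=1)
      -> return 1
    -> return 2
  -> return 6
-> return 24

Final answer: 24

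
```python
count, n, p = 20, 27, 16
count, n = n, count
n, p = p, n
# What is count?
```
Trace:
  count=20, n=27, p=16
  count=27, n=20, p=16
  count=27, n=16, p=20

Final answer: 27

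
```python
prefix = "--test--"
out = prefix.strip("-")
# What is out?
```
Trace:
  prefix='--test--'
  prefix='--test--', out='test'

Final answer: 'test'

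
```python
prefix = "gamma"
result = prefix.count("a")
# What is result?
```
Trace:
  prefix='gamma'
  prefix='gamma', result=2

Final answer: 2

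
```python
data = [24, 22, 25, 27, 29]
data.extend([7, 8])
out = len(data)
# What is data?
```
Trace:
  data=[24, 22, 25, 27, 29]
  data=[24, 22, 25, 27, 29, 7, 8]
  data=[24, 22, 25, 27, 29, 7, 8], out=7

Final answer: [24, 22, 25, 27, 29, 7, 8]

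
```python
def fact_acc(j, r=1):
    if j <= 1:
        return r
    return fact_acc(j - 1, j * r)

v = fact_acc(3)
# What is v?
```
Call trace:
fact_acc(j=3, r=1)
  fact_acc(j=2, r=3)
    fact_acc(j=1, r=6)
    -> return 6
  -> return 6
-> return 6

Final answer: 6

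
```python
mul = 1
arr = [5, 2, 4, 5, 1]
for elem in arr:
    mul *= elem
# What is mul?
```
Trace:
  mul=1
  mul=5, elem=5
  mul=10, elem=2
  mul=40, elem=4
  mul=200, elem=5
  mul=200, elem=1

Final answer: 200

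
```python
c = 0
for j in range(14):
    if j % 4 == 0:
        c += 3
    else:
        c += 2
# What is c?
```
Trace:
  c=0
  c=3, j=0
  c=5, j=1
  c=7, j=2
  c=9, j=3
  c=12, j=4
  c=14, j=5
  c=16, j=6
  c=18, j=7
  c=21, j=8
  c=23, j=9
  c=25, j=10
  c=27, j=11
  c=30, j=12
  c=32, j=13

Final answer: 32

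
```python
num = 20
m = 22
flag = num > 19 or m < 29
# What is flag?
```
Trace:
  num=20
  num=20, m=22
  num=20, m=22, flag=True

Final answer: True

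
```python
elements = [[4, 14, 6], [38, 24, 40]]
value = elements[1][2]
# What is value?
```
Trace:
  elements=[[4, 14, 6], [38, 24, 40]]
  elements=[[4, 14, 6], [38, 24, 40]], value=40

Final answer: 40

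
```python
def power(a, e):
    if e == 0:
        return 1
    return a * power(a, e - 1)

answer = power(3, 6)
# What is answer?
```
Call trace:
power(a=3, e=6)
  power(a=3, e=5)
    power(a=3, e=4)
      power(a=3, e=3)
        power(a=3, e=2)
          power(a=3, e=1)
            power(a=3, e=0)
            -> return 1
          -> return 3
        -> return 9
      -> return 27
    -> return 81
  -> return 243
-> return 729

Final answer: 729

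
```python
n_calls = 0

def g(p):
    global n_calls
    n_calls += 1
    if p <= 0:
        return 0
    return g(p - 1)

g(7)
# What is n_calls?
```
Call trace:
g(p=7)
  g(p=6)
    g(p=5)
      g(p=4)
        g(p=3)
          g(p=2)
            g(p=1)
              g(p=0)
              -> return 0
            -> return 0
          -> return 0
        -> return 0
      -> return 0
    -> return 0
  -> return 0
-> return 0

n_calls is incremented once per call. g is entered once for each p = 7, 6, 5, 4, 3, 2, 1, 0 (the p <= 0 call returns without recursing), i.e. 7 + 1 calls.
n_calls = 8

Final answer: 8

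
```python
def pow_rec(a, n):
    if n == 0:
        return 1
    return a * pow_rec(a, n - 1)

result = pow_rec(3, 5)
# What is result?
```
Call trace:
pow_rec(a=3, n=5)
  pow_rec(a=3, n=4)
    pow_rec(a=3, n=3)
      pow_rec(a=3, n=2)
        pow_rec(a=3, n=1)
          pow_rec(a=3, n=0)
          -> return 1
        -> return 3
      -> return 9
    -> return 27
  -> return 81
-> return 243

Final answer: 243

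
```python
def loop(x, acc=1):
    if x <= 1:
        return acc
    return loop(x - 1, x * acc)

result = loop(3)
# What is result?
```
Call trace:
loop(x=3, acc=1)
  loop(x=2, acc=3)
    loop(x=1, acc=6)
    -> return 6
  -> return 6
-> return 6

Final answer: 6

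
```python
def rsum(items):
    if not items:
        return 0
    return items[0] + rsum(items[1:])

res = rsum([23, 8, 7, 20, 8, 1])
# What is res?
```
Call trace:
rsum(items=[23, 8, 7, 20, 8, 1])
  rsum(items=[8, 7, 20, 8, 1])
    rsum(items=[7, 20, 8, 1])
      rsum(items=[20, 8, 1])
        rsum(items=[8, 1])
          rsum(items=[1])
            rsum(items=[])
            -> return 0
          -> return 1
        -> return 9
      -> return 29
    -> return 36
  -> return 44
-> return 67

Final answer: 67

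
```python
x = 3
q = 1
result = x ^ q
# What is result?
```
Trace:
  x=3
  x=3, q=1
  x=3, q=1, result=2

Final answer: 2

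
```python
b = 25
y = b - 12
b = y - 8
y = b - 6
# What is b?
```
Trace:
  b=25
  b=25, y=13
  b=5, y=13
  b=5, y=-1

Final answer: 5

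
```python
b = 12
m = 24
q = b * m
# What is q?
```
Trace:
  b=12
  b=12, m=24
  b=12, m=24, q=288

Final answer: 288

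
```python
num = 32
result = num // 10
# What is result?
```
Trace:
  num=32
  num=32, result=3

Final answer: 3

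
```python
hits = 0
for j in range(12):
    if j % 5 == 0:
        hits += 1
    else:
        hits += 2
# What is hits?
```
Trace:
  hits=0
  hits=1, j=0
  hits=3, j=1
  hits=5, j=2
  hits=7, j=3
  hits=9, j=4
  hits=10, j=5
  hits=12, j=6
  hits=14, j=7
  hits=16, j=8
  hits=18, j=9
  hits=19, j=10
  hits=21, j=11

Final answer: 21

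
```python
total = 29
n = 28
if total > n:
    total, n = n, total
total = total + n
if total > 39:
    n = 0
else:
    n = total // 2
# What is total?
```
Trace:
  total=29
  total=29, n=28
  total=28, n=29
  total=57, n=29
  total=57, n=0

Final answer: 57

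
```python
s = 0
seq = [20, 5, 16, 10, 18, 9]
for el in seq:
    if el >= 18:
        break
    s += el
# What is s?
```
Trace:
  s=0
  s=0, el=20

Final answer: 0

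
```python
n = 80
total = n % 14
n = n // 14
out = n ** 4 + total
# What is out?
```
Trace:
  n=80
  n=80, total=10
  n=5, total=10
  n=5, total=10, out=635

Final answer: 635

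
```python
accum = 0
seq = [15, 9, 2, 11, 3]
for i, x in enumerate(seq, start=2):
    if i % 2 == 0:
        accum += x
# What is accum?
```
Trace:
  accum=0
  accum=15, i=2, x=15
  accum=15, i=3, x=9
  accum=17, i=4, x=2
  accum=17, i=5, x=11
  accum=20, i=6, x=3

Final answer: 20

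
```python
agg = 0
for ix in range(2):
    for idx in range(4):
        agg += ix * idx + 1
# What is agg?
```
Trace:
  agg=0
  agg=1, ix=0, idx=0
  agg=2, ix=0, idx=1
  agg=3, ix=0, idx=2
  agg=4, ix=0, idx=3
  agg=5, ix=1, idx=0
  agg=7, ix=1, idx=1
  agg=10, ix=1, idx=2
  agg=14, ix=1, idx=3

Final answer: 14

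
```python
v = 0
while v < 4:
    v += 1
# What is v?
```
Trace:
  v=0
  v=1
  v=2
  v=3
  v=4

Final answer: 4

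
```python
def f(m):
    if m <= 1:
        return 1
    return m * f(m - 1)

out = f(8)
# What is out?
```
Call trace:
f(m=8)
  f(m=7)
    f(m=6)
      f(m=5)
        f(m=4)
          f(m=3)
            f(m=2)
              f(m=1)
              -> return 1
            -> return 2
          -> return 6
        -> return 24
      -> return 120
    -> return 720
  -> return 5040
-> return 40320

Final answer: 40320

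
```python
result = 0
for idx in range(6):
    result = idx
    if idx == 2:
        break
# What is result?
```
Trace:
  result=0
  result=0, idx=0
  result=1, idx=1
  result=2, idx=2

Final answer: 2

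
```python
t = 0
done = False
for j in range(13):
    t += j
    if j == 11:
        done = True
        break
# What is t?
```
Trace:
  t=0
  t=0, done=False
  t=0, done=False, j=0
  t=1, done=False, j=1
  t=3, done=False, j=2
  t=6, done=False, j=3
  t=10, done=False, j=4
  t=15, done=False, j=5
  t=21, done=False, j=6
  t=28, done=False, j=7
  t=36, done=False, j=8
  t=45, done=False, j=9
  t=55, done=False, j=10
  t=66, done=True, j=11

Final answer: 66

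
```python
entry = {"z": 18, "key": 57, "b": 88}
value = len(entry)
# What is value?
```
Trace:
  entry={'z': 18, 'key': 57, 'b': 88}
  entry={'z': 18, 'key': 57, 'b': 88}, value=3

Final answer: 3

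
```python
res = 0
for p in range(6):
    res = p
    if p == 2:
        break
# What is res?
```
Trace:
  res=0
  res=0, p=0
  res=1, p=1
  res=2, p=2

Final answer: 2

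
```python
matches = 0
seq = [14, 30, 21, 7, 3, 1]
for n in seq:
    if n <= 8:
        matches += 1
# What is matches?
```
Trace:
  matches=0
  matches=0, n=14
  matches=0, n=30
  matches=0, n=21
  matches=1, n=7
  matches=2, n=3
  matches=3, n=1

Final answer: 3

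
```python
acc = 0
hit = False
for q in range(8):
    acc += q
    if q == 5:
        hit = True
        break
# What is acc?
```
Trace:
  acc=0
  acc=0, hit=False
  acc=0, hit=False, q=0
  acc=1, hit=False, q=1
  acc=3, hit=False, q=2
  acc=6, hit=False, q=3
  acc=10, hit=False, q=4
  acc=15, hit=True, q=5

Final answer: 15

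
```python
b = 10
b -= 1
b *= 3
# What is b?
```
Trace:
  b=10
  b=9
  b=27

Final answer: 27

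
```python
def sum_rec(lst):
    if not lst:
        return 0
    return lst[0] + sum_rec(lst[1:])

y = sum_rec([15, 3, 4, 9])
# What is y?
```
Call trace:
sum_rec(lst=[15, 3, 4, 9])
  sum_rec(lst=[3, 4, 9])
    sum_rec(lst=[4, 9])
      sum_rec(lst=[9])
        sum_rec(lst=[])
        -> return 0
      -> return 9
    -> return 13
  -> return 16
-> return 31

Final answer: 31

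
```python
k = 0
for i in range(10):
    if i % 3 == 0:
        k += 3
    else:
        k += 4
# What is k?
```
Trace:
  k=0
  k=3, i=0
  k=7, i=1
  k=11, i=2
  k=14, i=3
  k=18, i=4
  k=22, i=5
  k=25, i=6
  k=29, i=7
  k=33, i=8
  k=36, i=9

Final answer: 36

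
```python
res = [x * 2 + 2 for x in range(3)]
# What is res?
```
Trace:
  x=0
  x=1
  x=2
  res=[2, 4, 6]

Final answer: [2, 4, 6]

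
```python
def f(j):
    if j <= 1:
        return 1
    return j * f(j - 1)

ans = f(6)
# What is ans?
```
Call trace:
f(j=6)
  f(j=5)
    f(j=4)
      f(j=3)
        f(j=2)
          f(j=1)
          -> return 1
        -> return 2
      -> return 6
    -> return 24
  -> return 120
-> return 720

Final answer: 720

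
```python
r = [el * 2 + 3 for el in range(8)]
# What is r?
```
Trace:
  el=0
  el=1
  el=2
  el=3
  el=4
  el=5
  el=6
  el=7
  r=[3, 5, 7, 9, 11, 13, 15, 17]

Final answer: [3, 5, 7, 9, 11, 13, 15, 17]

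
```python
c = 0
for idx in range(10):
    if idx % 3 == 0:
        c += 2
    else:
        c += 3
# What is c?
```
Trace:
  c=0
  c=2, idx=0
  c=5, idx=1
  c=8, idx=2
  c=10, idx=3
  c=13, idx=4
  c=16, idx=5
  c=18, idx=6
  c=21, idx=7
  c=24, idx=8
  c=26, idx=9

Final answer: 26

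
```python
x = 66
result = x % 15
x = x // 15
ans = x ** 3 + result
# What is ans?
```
Trace:
  x=66
  x=66, result=6
  x=4, result=6
  x=4, result=6, ans=70

Final answer: 70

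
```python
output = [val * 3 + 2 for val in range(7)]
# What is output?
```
Trace:
  val=0
  val=1
  val=2
  val=3
  val=4
  val=5
  val=6
  output=[2, 5, 8, 11, 14, 17, 20]

Final answer: [2, 5, 8, 11, 14, 17, 20]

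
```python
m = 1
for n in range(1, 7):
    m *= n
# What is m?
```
Trace:
  m=1
  m=1, n=1
  m=2, n=2
  m=6, n=3
  m=24, n=4
  m=120, n=5
  m=720, n=6

Final answer: 720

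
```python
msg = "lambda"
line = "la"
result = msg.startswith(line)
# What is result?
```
Trace:
  msg='lambda'
  msg='lambda', line='la'
  msg='lambda', line='la', result=True

Final answer: True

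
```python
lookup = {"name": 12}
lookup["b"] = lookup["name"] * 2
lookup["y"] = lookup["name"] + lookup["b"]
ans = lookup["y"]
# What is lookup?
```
Trace:
  lookup={'name': 12}
  lookup={'name': 12, 'b': 24}
  lookup={'name': 12, 'b': 24, 'y': 36}
  lookup={'name': 12, 'b': 24, 'y': 36}, ans=36

Final answer: {'name': 12, 'b': 24, 'y': 36}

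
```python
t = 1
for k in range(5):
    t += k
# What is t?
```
Trace:
  t=1
  t=1, k=0
  t=2, k=1
  t=4, k=2
  t=7, k=3
  t=11, k=4

Final answer: 11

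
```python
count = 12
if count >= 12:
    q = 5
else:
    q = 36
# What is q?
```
Trace:
  count=12
  count=12, q=5

Final answer: 5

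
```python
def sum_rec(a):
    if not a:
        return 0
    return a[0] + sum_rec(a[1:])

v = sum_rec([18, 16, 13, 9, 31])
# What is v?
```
Call trace:
sum_rec(a=[18, 16, 13, 9, 31])
  sum_rec(a=[16, 13, 9, 31])
    sum_rec(a=[13, 9, 31])
      sum_rec(a=[9, 31])
        sum_rec(a=[31])
          sum_rec(a=[])
          -> return 0
        -> return 31
      -> return 40
    -> return 53
  -> return 69
-> return 87

Final answer: 87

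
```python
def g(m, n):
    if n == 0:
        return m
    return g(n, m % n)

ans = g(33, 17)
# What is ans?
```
Call trace:
g(m=33, n=17)
  g(m=17, n=16)
    g(m=16, n=1)
      g(m=1, n=0)
      -> return 1
    -> return 1
  -> return 1
-> return 1

Final answer: 1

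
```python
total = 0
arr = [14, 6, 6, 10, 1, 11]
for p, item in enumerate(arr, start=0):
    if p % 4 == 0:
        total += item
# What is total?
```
Trace:
  total=0
  total=14, p=0, item=14
  total=14, p=1, item=6
  total=14, p=2, item=6
  total=14, p=3, item=10
  total=15, p=4, item=1
  total=15, p=5, item=11

Final answer: 15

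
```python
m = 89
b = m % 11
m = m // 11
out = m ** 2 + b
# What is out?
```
Trace:
  m=89
  m=89, b=1
  m=8, b=1
  m=8, b=1, out=65

Final answer: 65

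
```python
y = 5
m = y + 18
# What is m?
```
Trace:
  y=5
  y=5, m=23

Final answer: 23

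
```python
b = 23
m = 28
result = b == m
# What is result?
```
Trace:
  b=23
  b=23, m=28
  b=23, m=28, result=False

Final answer: False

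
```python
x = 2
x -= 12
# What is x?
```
Trace:
  x=2
  x=-10

Final answer: -10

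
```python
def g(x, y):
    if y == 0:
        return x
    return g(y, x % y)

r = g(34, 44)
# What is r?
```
Call trace:
g(x=34, y=44)
  g(x=44, y=34)
    g(x=34, y=10)
      g(x=10, y=4)
        g(x=4, y=2)
          g(x=2, y=0)
          -> return 2
        -> return 2
      -> return 2
    -> return 2
  -> return 2
-> return 2

Final answer: 2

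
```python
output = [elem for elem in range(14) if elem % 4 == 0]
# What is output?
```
Trace:
  elem=0
  elem=1
  elem=2
  elem=3
  elem=4
  elem=5
  elem=6
  elem=7
  elem=8
  elem=9
  elem=10
  elem=11
  elem=12
  elem=13
  output=[0, 4, 8, 12]

Final answer: [0, 4, 8, 12]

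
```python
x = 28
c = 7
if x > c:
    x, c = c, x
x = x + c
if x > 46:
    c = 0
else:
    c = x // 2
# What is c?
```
Trace:
  x=28
  x=28, c=7
  x=7, c=28
  x=35, c=28
  x=35, c=17

Final answer: 17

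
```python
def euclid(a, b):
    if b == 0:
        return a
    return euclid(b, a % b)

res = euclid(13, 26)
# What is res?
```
Call trace:
euclid(a=13, b=26)
  euclid(a=26, b=13)
    euclid(a=13, b=0)
    -> return 13
  -> return 13
-> return 13

Final answer: 13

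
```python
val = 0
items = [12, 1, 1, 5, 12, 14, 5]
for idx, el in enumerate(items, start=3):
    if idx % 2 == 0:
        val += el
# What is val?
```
Trace:
  val=0
  val=0, idx=3, el=12
  val=1, idx=4, el=1
  val=1, idx=5, el=1
  val=6, idx=6, el=5
  val=6, idx=7, el=12
  val=20, idx=8, el=14
  val=20, idx=9, el=5

Final answer: 20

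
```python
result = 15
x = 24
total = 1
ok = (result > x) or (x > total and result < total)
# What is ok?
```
Trace:
  result=15
  result=15, x=24
  result=15, x=24, total=1
  result=15, x=24, total=1, ok=False

Final answer: False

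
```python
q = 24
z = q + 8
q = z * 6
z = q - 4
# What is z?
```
Trace:
  q=24
  q=24, z=32
  q=192, z=32
  q=192, z=188

Final answer: 188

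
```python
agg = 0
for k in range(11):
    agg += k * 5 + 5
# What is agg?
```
Trace:
  agg=0
  agg=5, k=0
  agg=15, k=1
  agg=30, k=2
  agg=50, k=3
  agg=75, k=4
  agg=105, k=5
  agg=140, k=6
  agg=180, k=7
  agg=225, k=8
  agg=275, k=9
  agg=330, k=10

Final answer: 330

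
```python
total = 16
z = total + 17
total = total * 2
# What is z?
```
Trace:
  total=16
  total=16, z=33
  total=32, z=33

Final answer: 33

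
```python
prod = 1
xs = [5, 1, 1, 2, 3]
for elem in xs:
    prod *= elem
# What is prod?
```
Trace:
  prod=1
  prod=5, elem=5
  prod=5, elem=1
  prod=5, elem=1
  prod=10, elem=2
  prod=30, elem=3

Final answer: 30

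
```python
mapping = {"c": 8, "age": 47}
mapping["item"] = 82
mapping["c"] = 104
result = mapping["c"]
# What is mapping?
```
Trace:
  mapping={'c': 8, 'age': 47}
  mapping={'c': 8, 'age': 47, 'item': 82}
  mapping={'c': 104, 'age': 47, 'item': 82}
  mapping={'c': 104, 'age': 47, 'item': 82}, result=104

Final answer: {'c': 104, 'age': 47, 'item': 82}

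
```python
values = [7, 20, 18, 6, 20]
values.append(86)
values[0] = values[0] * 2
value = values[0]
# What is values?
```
Trace:
  values=[7, 20, 18, 6, 20]
  values=[7, 20, 18, 6, 20, 86]
  values=[14, 20, 18, 6, 20, 86]
  values=[14, 20, 18, 6, 20, 86], value=14

Final answer: [14, 20, 18, 6, 20, 86]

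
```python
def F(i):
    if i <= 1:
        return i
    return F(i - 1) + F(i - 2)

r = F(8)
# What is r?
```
Call trace (a repeated sub-call is expanded the first time; later identical calls just restate its return value):
F(i=8)
  F(i=7)
    F(i=6)
      F(i=5)
        F(i=4)
          F(i=3)
            F(i=2)
              F(i=1)
              -> return 1
              F(i=0)
              -> return 0
            -> return 1
            F(i=1)
            -> return 1
          -> return 2
          F(i=2) -> return 1  (same call as traced above)
        -> return 3
        F(i=3) -> return 2  (same call as traced above)
      -> return 5
      F(i=4) -> return 3  (same call as traced above)
    -> return 8
    F(i=5) -> return 5  (same call as traced above)
  -> return 13
  F(i=6) -> return 8  (same call as traced above)
-> return 21

Final answer: 21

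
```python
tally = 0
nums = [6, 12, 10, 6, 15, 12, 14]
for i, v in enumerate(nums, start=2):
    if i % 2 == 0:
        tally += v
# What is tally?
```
Trace:
  tally=0
  tally=6, i=2, v=6
  tally=6, i=3, v=12
  tally=16, i=4, v=10
  tally=16, i=5, v=6
  tally=31, i=6, v=15
  tally=31, i=7, v=12
  tally=45, i=8, v=14

Final answer: 45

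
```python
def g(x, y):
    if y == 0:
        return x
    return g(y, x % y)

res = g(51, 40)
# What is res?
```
Call trace:
g(x=51, y=40)
  g(x=40, y=11)
    g(x=11, y=7)
      g(x=7, y=4)
        g(x=4, y=3)
          g(x=3, y=1)
            g(x=1, y=0)
            -> return 1
          -> return 1
        -> return 1
      -> return 1
    -> return 1
  -> return 1
-> return 1

Final answer: 1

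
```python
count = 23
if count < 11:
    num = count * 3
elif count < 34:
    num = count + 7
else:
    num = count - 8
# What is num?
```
Trace:
  count=23
  count=23, num=30

Final answer: 30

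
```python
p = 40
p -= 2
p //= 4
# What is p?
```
Trace:
  p=40
  p=38
  p=9

Final answer: 9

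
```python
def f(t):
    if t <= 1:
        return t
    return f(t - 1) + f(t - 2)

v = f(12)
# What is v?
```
Call trace (a repeated sub-call is expanded the first time; later identical calls just restate its return value):
f(t=12)
  f(t=11)
    f(t=10)
      f(t=9)
        f(t=8)
          f(t=7)
            f(t=6)
              f(t=5)
                f(t=4)
                  f(t=3)
                    f(t=2)
                      f(t=1)
                      -> return 1
                      f(t=0)
                      -> return 0
                    -> return 1
                    f(t=1)
                    -> return 1
                  -> return 2
                  f(t=2) -> return 1  (same call as traced above)
                -> return 3
                f(t=3) -> return 2  (same call as traced above)
              -> return 5
              f(t=4) -> return 3  (same call as traced above)
            -> return 8
            f(t=5) -> return 5  (same call as traced above)
          -> return 13
          f(t=6) -> return 8  (same call as traced above)
        -> return 21
        f(t=7) -> return 13  (same call as traced above)
      -> return 34
      f(t=8) -> return 21  (same call as traced above)
    -> return 55
    f(t=9) -> return 34  (same call as traced above)
  -> return 89
  f(t=10) -> return 55  (same call as traced above)
-> return 144

Final answer: 144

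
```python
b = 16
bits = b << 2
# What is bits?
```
Trace:
  b=16
  b=16, bits=64

Final answer: 64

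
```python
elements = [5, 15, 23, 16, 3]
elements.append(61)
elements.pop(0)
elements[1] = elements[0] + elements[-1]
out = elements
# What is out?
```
Trace:
  elements=[5, 15, 23, 16, 3]
  elements=[5, 15, 23, 16, 3, 61]
  elements=[15, 23, 16, 3, 61]
  elements=[15, 76, 16, 3, 61]
  elements=[15, 76, 16, 3, 61], out=[15, 76, 16, 3, 61]

Final answer: [15, 76, 16, 3, 61]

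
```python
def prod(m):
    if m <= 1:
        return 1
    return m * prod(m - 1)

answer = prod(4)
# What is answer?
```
Call trace:
prod(m=4)
  prod(m=3)
    prod(m=2)
      prod(m=1)
      -> return 1
    -> return 2
  -> return 6
-> return 24

Final answer: 24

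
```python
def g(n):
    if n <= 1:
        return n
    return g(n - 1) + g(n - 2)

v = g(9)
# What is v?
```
Call trace (a repeated sub-call is expanded the first time; later identical calls just restate its return value):
g(n=9)
  g(n=8)
    g(n=7)
      g(n=6)
        g(n=5)
          g(n=4)
            g(n=3)
              g(n=2)
                g(n=1)
                -> return 1
                g(n=0)
                -> return 0
              -> return 1
              g(n=1)
              -> return 1
            -> return 2
            g(n=2) -> return 1  (same call as traced above)
          -> return 3
          g(n=3) -> return 2  (same call as traced above)
        -> return 5
        g(n=4) -> return 3  (same call as traced above)
      -> return 8
      g(n=5) -> return 5  (same call as traced above)
    -> return 13
    g(n=6) -> return 8  (same call as traced above)
  -> return 21
  g(n=7) -> return 13  (same call as traced above)
-> return 34

Final answer: 34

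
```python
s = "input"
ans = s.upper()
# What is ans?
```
Trace:
  s='input'
  s='input', ans='INPUT'

Final answer: 'INPUT'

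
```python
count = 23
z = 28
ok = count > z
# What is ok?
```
Trace:
  count=23
  count=23, z=28
  count=23, z=28, ok=False

Final answer: False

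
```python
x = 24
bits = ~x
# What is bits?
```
Trace:
  x=24
  x=24, bits=-25

Final answer: -25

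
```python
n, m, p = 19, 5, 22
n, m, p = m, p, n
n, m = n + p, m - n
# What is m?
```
Trace:
  n=19, m=5, p=22
  n=5, m=22, p=19
  n=24, m=17, p=19

Final answer: 17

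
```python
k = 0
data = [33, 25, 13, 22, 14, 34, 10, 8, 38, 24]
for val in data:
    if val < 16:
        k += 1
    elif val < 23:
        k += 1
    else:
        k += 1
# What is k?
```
Trace:
  k=0
  k=1, val=33
  k=2, val=25
  k=3, val=13
  k=4, val=22
  k=5, val=14
  k=6, val=34
  k=7, val=10
  k=8, val=8
  k=9, val=38
  k=10, val=24

Final answer: 10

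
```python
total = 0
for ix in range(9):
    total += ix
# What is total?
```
Trace:
  total=0
  total=0, ix=0
  total=1, ix=1
  total=3, ix=2
  total=6, ix=3
  total=10, ix=4
  total=15, ix=5
  total=21, ix=6
  total=28, ix=7
  total=36, ix=8

Final answer: 36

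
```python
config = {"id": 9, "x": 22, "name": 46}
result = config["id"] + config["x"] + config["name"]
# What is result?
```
Trace:
  config={'id': 9, 'x': 22, 'name': 46}
  config={'id': 9, 'x': 22, 'name': 46}, result=77

Final answer: 77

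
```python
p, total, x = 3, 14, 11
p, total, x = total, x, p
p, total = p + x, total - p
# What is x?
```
Trace:
  p=3, total=14, x=11
  p=14, total=11, x=3
  p=17, total=-3, x=3

Final answer: 3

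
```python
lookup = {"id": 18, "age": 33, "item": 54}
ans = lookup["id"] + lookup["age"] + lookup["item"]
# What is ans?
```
Trace:
  lookup={'id': 18, 'age': 33, 'item': 54}
  lookup={'id': 18, 'age': 33, 'item': 54}, ans=105

Final answer: 105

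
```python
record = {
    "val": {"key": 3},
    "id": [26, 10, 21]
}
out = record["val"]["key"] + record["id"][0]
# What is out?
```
Trace:
  record={'val': {'key': 3}, 'id': [26, 10, 21]}
  record={'val': {'key': 3}, 'id': [26, 10, 21]}, out=29

Final answer: 29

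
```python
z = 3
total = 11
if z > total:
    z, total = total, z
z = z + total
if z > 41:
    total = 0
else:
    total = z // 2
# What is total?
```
Trace:
  z=3
  z=3, total=11
  z=3, total=11
  z=14, total=11
  z=14, total=7

Final answer: 7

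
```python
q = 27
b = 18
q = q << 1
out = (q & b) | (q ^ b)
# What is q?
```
Trace:
  q=27
  q=27, b=18
  q=54, b=18
  q=54, b=18, out=54

Final answer: 54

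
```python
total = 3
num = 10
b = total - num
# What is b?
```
Trace:
  total=3
  total=3, num=10
  total=3, num=10, b=-7

Final answer: -7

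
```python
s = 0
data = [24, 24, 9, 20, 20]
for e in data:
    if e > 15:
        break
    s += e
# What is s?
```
Trace:
  s=0
  s=0, e=24

Final answer: 0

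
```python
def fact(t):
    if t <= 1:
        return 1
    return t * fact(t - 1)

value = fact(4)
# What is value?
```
Call trace:
fact(t=4)
  fact(t=3)
    fact(t=2)
      fact(t=1)
      -> return 1
    -> return 2
  -> return 6
-> return 24

Final answer: 24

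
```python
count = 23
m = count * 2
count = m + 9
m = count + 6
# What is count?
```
Trace:
  count=23
  count=23, m=46
  count=55, m=46
  count=55, m=61

Final answer: 55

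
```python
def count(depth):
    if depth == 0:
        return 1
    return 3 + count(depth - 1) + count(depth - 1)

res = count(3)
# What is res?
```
Call trace (a repeated sub-call is expanded the first time; later identical calls just restate its return value):
count(depth=3)
  count(depth=2)
    count(depth=1)
      count(depth=0)
      -> return 1
      count(depth=0)
      -> return 1
    -> return 5
    count(depth=1) -> return 5  (same call as traced above)
  -> return 13
  count(depth=2) -> return 13  (same call as traced above)
-> return 29

Final answer: 29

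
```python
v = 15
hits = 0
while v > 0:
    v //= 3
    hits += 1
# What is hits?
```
Trace:
  v=15
  v=15, hits=0
  v=5, hits=1
  v=1, hits=2
  v=0, hits=3

Final answer: 3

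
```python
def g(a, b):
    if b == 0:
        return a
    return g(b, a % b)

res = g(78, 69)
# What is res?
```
Call trace:
g(a=78, b=69)
  g(a=69, b=9)
    g(a=9, b=6)
      g(a=6, b=3)
        g(a=3, b=0)
        -> return 3
      -> return 3
    -> return 3
  -> return 3
-> return 3

Final answer: 3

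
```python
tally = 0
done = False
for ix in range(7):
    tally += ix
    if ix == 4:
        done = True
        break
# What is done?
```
Trace:
  tally=0
  tally=0, done=False
  tally=0, done=False, ix=0
  tally=1, done=False, ix=1
  tally=3, done=False, ix=2
  tally=6, done=False, ix=3
  tally=10, done=True, ix=4

Final answer: True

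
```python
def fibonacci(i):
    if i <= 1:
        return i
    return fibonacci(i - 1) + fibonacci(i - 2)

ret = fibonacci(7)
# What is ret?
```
Call trace (a repeated sub-call is expanded the first time; later identical calls just restate its return value):
fibonacci(i=7)
  fibonacci(i=6)
    fibonacci(i=5)
      fibonacci(i=4)
        fibonacci(i=3)
          fibonacci(i=2)
            fibonacci(i=1)
            -> return 1
            fibonacci(i=0)
            -> return 0
          -> return 1
          fibonacci(i=1)
          -> return 1
        -> return 2
        fibonacci(i=2) -> return 1  (same call as traced above)
      -> return 3
      fibonacci(i=3) -> return 2  (same call as traced above)
    -> return 5
    fibonacci(i=4) -> return 3  (same call as traced above)
  -> return 8
  fibonacci(i=5) -> return 5  (same call as traced above)
-> return 13

Final answer: 13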